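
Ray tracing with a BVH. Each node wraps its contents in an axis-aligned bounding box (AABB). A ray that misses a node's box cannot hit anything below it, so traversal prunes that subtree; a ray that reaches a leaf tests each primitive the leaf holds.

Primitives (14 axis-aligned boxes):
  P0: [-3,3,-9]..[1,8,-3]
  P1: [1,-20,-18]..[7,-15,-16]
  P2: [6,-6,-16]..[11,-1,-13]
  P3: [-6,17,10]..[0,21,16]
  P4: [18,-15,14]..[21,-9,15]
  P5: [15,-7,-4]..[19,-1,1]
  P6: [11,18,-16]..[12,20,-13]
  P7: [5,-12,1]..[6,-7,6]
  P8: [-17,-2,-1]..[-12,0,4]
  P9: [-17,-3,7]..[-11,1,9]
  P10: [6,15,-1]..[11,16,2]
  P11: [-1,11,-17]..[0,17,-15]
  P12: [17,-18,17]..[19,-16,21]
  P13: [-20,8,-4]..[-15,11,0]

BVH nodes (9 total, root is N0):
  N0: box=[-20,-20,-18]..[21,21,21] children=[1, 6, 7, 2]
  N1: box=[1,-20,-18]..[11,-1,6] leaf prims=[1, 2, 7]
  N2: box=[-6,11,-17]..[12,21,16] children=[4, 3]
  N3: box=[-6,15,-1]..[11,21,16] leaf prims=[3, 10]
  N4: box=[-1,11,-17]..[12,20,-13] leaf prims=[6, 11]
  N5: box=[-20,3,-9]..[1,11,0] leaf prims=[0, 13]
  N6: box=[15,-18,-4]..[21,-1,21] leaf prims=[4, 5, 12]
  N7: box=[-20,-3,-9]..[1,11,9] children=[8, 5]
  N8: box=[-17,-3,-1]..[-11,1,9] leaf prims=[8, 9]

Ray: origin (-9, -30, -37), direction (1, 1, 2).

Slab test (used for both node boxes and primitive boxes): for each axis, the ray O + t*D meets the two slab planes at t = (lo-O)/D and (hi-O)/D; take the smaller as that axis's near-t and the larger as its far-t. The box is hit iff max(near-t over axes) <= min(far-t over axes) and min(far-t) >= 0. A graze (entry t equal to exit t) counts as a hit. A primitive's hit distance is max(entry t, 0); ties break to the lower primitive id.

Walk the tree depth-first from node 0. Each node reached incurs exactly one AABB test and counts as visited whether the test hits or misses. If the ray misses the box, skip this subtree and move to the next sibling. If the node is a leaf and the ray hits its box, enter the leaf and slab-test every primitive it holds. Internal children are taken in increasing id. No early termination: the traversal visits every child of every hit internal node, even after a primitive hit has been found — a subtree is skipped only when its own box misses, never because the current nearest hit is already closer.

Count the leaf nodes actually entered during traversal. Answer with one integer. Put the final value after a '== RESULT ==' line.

Trace the traversal:
N0 x:[-11,30] y:[10,51] z:[19/2,29] -> hit [10,29], descend [1, 2, 6, 7]
  N1 x:[10,20] y:[10,29] z:[19/2,43/2] -> hit [10,20] leaf, test {P1@t=10, P2(miss), P7(miss)}
  N2 x:[3,21] y:[41,51] z:[10,53/2] -> miss, prune
  N6 x:[24,30] y:[12,29] z:[33/2,29] -> hit [24,29] leaf, test {P4(miss), P5(miss), P12(miss)}
  N7 x:[-11,10] y:[27,41] z:[14,23] -> miss, prune

5 AABB tests over nodes [0, 1, 2, 6, 7]; 2 leaves entered; closest P1.

== RESULT ==
2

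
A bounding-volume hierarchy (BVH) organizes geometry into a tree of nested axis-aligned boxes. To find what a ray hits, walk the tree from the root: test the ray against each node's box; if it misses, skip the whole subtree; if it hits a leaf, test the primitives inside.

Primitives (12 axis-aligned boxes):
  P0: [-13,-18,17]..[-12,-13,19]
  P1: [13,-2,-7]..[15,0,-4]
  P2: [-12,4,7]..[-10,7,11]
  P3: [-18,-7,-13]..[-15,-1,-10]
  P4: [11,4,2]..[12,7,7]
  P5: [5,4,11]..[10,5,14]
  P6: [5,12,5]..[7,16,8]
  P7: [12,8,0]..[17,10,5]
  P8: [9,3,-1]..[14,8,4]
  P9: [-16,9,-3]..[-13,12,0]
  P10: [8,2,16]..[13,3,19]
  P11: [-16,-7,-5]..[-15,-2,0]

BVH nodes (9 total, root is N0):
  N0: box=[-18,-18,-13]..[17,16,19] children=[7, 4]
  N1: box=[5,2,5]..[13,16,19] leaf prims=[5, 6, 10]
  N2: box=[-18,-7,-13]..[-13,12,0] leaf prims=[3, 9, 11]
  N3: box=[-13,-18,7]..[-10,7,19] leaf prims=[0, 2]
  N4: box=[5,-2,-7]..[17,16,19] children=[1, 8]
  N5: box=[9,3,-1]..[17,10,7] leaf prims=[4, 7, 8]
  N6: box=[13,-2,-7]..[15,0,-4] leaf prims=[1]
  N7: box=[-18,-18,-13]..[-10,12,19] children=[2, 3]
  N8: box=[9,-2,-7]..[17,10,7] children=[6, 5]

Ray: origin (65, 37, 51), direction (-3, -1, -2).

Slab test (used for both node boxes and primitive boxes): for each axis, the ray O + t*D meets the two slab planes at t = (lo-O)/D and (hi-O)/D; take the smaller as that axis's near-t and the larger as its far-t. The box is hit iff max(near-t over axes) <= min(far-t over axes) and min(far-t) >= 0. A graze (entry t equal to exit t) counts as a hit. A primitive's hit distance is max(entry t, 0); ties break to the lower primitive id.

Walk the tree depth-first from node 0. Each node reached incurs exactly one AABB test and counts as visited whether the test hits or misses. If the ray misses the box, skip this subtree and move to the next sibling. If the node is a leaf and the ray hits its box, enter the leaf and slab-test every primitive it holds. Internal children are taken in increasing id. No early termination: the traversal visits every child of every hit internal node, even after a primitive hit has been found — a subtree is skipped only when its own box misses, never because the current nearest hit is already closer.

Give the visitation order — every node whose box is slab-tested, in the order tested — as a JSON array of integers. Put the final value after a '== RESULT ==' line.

Walk:
N0 x:[16,83/3] y:[21,55] z:[16,32] -> hit [21,83/3], descend [4, 7]
  N4 x:[16,20] y:[21,39] z:[16,29] -> miss, prune
  N7 x:[25,83/3] y:[25,55] z:[16,32] -> hit [25,83/3], descend [2, 3]
    N2 x:[26,83/3] y:[25,44] z:[51/2,32] -> hit [26,83/3] leaf, test {P3(miss), P9@t=26, P11(miss)}
    N3 x:[25,26] y:[30,55] z:[16,22] -> miss, prune

Visited [0, 4, 7, 2, 3]. Tests: 5 box, 1 leaf. Nearest: P9.

== RESULT ==
[0, 4, 7, 2, 3]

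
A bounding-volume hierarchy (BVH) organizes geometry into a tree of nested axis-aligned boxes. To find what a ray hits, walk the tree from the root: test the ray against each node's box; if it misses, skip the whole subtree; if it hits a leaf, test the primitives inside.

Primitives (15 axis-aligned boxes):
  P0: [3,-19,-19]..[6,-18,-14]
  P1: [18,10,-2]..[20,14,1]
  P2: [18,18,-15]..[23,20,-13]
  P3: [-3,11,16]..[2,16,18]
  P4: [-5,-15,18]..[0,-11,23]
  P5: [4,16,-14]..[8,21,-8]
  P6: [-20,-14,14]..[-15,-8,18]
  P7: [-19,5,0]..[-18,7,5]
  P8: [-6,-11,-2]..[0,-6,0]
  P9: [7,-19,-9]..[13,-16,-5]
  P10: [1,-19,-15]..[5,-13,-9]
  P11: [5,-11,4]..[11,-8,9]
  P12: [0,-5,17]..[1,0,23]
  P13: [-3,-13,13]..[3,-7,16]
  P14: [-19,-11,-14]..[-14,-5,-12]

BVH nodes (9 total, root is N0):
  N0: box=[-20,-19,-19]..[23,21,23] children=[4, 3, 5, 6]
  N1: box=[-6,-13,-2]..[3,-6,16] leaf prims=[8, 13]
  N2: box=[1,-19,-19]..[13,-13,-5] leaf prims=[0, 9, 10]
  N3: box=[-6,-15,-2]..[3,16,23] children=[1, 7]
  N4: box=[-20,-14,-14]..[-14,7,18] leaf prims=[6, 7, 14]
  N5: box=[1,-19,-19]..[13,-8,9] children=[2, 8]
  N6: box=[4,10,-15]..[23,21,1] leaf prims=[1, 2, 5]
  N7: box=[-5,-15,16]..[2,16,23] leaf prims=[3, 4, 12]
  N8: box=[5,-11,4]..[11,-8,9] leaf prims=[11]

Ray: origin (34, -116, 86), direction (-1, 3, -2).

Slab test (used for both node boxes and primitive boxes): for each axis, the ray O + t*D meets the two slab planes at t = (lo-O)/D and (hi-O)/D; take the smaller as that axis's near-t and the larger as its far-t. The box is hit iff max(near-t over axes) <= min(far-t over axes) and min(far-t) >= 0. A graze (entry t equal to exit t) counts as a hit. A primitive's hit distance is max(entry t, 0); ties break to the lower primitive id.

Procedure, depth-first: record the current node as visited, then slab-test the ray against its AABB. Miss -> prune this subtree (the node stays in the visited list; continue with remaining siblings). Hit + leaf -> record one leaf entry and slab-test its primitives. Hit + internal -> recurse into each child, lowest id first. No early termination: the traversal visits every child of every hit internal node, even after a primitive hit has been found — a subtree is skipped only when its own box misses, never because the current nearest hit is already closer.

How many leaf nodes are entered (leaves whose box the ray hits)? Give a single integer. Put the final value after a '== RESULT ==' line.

Walk:
N0 x:[11,54] y:[97/3,137/3] z:[63/2,105/2] -> hit [97/3,137/3], descend [3, 4, 5, 6]
  N3 x:[31,40] y:[101/3,44] z:[63/2,44] -> hit [101/3,40], descend [1, 7]
    N1 x:[31,40] y:[103/3,110/3] z:[35,44] -> hit [35,110/3] leaf, test {P8(miss), P13@t=35}
    N7 x:[32,39] y:[101/3,44] z:[63/2,35] -> hit [101/3,35] leaf, test {P3(miss), P4@t=34, P12(miss)}
  N4 x:[48,54] y:[34,41] z:[34,50] -> miss, prune
  N5 x:[21,33] y:[97/3,36] z:[77/2,105/2] -> miss, prune
  N6 x:[11,30] y:[42,137/3] z:[85/2,101/2] -> miss, prune

Summary -> nodes [0, 3, 1, 7, 4, 5, 6]; box-tests=7; leaf-entries=2; first=P4

== RESULT ==
2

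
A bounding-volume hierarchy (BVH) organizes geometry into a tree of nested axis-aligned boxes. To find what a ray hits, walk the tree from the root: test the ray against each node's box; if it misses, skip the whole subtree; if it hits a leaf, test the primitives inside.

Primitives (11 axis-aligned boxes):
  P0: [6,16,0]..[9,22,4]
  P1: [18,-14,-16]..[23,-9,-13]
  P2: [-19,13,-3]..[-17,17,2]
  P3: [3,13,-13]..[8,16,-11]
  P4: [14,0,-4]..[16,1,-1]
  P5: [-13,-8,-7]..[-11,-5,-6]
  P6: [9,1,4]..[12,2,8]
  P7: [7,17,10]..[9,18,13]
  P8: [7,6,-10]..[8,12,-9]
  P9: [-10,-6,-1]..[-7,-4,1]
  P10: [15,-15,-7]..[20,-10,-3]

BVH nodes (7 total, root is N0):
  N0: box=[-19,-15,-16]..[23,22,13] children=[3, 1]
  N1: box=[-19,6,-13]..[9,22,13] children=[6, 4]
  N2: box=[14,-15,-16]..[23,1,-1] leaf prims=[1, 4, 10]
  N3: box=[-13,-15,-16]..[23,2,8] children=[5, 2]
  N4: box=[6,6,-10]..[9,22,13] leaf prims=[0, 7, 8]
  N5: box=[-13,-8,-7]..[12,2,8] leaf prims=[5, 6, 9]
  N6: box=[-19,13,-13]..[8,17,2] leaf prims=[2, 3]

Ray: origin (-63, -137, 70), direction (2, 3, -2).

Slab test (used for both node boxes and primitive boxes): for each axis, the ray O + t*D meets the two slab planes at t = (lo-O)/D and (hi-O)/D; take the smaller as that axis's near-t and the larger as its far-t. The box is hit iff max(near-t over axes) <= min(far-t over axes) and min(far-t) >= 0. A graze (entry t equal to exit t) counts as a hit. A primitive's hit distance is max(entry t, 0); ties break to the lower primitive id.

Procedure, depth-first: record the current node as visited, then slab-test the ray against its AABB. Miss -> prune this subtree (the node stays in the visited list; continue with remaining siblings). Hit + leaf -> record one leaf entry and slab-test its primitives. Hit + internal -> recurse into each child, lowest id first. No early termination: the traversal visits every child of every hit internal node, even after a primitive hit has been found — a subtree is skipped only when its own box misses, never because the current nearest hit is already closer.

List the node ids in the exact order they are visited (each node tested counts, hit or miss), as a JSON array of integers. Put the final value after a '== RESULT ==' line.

Trace the traversal:
N0 x:[22,43] y:[122/3,53] z:[57/2,43] -> hit [122/3,43], descend [1, 3]
  N1 x:[22,36] y:[143/3,53] z:[57/2,83/2] -> miss, prune
  N3 x:[25,43] y:[122/3,139/3] z:[31,43] -> hit [122/3,43], descend [2, 5]
    N2 x:[77/2,43] y:[122/3,46] z:[71/2,43] -> hit [122/3,43] leaf, test {P1@t=83/2, P4(miss), P10(miss)}
    N5 x:[25,75/2] y:[43,139/3] z:[31,77/2] -> miss, prune

5 AABB tests over nodes [0, 1, 3, 2, 5]; 1 leaf entered; closest P1.

== RESULT ==
[0, 1, 3, 2, 5]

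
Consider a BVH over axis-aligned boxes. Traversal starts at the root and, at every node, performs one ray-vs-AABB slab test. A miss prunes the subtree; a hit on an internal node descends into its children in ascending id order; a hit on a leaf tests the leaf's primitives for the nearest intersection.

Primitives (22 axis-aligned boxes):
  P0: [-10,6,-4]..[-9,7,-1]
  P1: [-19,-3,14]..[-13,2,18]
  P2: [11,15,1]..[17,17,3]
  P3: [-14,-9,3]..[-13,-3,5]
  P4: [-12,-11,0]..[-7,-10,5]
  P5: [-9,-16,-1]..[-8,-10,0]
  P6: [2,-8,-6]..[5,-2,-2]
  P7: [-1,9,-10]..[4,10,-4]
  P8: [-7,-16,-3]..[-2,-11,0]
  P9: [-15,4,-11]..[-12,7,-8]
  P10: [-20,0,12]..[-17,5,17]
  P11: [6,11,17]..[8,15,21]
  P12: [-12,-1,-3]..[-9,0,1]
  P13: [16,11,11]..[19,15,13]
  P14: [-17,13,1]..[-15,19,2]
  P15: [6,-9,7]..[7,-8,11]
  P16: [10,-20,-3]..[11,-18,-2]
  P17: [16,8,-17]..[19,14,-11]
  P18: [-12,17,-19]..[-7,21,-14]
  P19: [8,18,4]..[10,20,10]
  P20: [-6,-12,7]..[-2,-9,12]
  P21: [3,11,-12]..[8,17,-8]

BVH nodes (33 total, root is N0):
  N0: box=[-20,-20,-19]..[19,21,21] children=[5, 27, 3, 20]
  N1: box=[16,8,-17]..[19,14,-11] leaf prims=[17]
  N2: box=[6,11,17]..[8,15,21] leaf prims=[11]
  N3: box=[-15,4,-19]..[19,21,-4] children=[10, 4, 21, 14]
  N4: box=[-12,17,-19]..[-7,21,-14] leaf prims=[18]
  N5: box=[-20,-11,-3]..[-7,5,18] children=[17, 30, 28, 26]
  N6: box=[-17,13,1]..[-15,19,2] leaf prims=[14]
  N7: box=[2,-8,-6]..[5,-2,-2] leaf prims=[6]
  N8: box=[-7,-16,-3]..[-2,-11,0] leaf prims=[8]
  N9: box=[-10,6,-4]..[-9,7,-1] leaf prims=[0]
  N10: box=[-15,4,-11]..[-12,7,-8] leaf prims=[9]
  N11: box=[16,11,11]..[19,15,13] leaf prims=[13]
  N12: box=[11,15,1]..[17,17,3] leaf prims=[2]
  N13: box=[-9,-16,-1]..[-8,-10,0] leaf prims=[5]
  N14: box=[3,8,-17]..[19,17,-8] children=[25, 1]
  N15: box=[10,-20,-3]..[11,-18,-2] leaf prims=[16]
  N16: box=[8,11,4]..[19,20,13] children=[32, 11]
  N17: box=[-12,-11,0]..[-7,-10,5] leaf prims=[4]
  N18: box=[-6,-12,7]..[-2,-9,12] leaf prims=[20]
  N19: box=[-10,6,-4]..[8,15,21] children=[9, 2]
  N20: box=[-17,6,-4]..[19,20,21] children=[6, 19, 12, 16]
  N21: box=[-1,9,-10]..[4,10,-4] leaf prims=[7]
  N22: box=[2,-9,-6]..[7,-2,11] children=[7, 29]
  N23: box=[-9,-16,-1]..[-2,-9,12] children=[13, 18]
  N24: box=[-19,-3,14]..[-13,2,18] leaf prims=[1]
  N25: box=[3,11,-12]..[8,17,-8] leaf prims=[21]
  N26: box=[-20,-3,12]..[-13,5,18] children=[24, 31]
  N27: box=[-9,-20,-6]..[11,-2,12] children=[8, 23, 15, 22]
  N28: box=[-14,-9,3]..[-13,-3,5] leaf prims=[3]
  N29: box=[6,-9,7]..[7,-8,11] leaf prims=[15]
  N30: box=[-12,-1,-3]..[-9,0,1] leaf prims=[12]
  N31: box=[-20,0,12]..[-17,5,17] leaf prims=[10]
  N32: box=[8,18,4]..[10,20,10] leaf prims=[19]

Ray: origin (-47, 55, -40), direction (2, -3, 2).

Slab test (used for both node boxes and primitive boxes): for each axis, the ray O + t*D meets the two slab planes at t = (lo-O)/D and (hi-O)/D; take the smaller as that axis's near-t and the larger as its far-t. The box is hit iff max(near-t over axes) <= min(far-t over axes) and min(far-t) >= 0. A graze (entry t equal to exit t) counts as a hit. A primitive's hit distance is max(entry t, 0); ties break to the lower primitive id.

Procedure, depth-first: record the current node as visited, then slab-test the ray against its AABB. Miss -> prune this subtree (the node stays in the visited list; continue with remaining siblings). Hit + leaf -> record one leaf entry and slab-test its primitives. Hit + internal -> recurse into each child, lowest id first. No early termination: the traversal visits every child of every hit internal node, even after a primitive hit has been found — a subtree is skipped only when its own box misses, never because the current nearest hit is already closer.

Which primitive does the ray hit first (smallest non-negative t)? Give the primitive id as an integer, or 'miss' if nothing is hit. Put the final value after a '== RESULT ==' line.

Walk:
N0 x:[27/2,33] y:[34/3,25] z:[21/2,61/2] -> hit [27/2,25], descend [3, 5, 20, 27]
  N3 x:[16,33] y:[34/3,17] z:[21/2,18] -> hit [16,17], descend [4, 10, 14, 21]
    N4 x:[35/2,20] y:[34/3,38/3] z:[21/2,13] -> miss, prune
    N10 x:[16,35/2] y:[16,17] z:[29/2,16] -> hit [16,16] leaf, test {P9@t=16}
    N14 x:[25,33] y:[38/3,47/3] z:[23/2,16] -> miss, prune
    N21 x:[23,51/2] y:[15,46/3] z:[15,18] -> miss, prune
  N5 x:[27/2,20] y:[50/3,22] z:[37/2,29] -> hit [37/2,20], descend [17, 26, 28, 30]
    N17 x:[35/2,20] y:[65/3,22] z:[20,45/2] -> miss, prune
    N26 x:[27/2,17] y:[50/3,58/3] z:[26,29] -> miss, prune
    N28 x:[33/2,17] y:[58/3,64/3] z:[43/2,45/2] -> miss, prune
    N30 x:[35/2,19] y:[55/3,56/3] z:[37/2,41/2] -> hit [37/2,56/3] leaf, test {P12@t=37/2}
  N20 x:[15,33] y:[35/3,49/3] z:[18,61/2] -> miss, prune
  N27 x:[19,29] y:[19,25] z:[17,26] -> hit [19,25], descend [8, 15, 22, 23]
    N8 x:[20,45/2] y:[22,71/3] z:[37/2,20] -> miss, prune
    N15 x:[57/2,29] y:[73/3,25] z:[37/2,19] -> miss, prune
    N22 x:[49/2,27] y:[19,64/3] z:[17,51/2] -> miss, prune
    N23 x:[19,45/2] y:[64/3,71/3] z:[39/2,26] -> hit [64/3,45/2], descend [13, 18]
      N13 x:[19,39/2] y:[65/3,71/3] z:[39/2,20] -> miss, prune
      N18 x:[41/2,45/2] y:[64/3,67/3] z:[47/2,26] -> miss, prune

19 AABB tests over nodes [0, 3, 4, 10, 14, 21, 5, 17, 26, 28, 30, 20, 27, 8, 15, 22, 23, 13, 18]; 2 leaves entered; closest P9.

== RESULT ==
9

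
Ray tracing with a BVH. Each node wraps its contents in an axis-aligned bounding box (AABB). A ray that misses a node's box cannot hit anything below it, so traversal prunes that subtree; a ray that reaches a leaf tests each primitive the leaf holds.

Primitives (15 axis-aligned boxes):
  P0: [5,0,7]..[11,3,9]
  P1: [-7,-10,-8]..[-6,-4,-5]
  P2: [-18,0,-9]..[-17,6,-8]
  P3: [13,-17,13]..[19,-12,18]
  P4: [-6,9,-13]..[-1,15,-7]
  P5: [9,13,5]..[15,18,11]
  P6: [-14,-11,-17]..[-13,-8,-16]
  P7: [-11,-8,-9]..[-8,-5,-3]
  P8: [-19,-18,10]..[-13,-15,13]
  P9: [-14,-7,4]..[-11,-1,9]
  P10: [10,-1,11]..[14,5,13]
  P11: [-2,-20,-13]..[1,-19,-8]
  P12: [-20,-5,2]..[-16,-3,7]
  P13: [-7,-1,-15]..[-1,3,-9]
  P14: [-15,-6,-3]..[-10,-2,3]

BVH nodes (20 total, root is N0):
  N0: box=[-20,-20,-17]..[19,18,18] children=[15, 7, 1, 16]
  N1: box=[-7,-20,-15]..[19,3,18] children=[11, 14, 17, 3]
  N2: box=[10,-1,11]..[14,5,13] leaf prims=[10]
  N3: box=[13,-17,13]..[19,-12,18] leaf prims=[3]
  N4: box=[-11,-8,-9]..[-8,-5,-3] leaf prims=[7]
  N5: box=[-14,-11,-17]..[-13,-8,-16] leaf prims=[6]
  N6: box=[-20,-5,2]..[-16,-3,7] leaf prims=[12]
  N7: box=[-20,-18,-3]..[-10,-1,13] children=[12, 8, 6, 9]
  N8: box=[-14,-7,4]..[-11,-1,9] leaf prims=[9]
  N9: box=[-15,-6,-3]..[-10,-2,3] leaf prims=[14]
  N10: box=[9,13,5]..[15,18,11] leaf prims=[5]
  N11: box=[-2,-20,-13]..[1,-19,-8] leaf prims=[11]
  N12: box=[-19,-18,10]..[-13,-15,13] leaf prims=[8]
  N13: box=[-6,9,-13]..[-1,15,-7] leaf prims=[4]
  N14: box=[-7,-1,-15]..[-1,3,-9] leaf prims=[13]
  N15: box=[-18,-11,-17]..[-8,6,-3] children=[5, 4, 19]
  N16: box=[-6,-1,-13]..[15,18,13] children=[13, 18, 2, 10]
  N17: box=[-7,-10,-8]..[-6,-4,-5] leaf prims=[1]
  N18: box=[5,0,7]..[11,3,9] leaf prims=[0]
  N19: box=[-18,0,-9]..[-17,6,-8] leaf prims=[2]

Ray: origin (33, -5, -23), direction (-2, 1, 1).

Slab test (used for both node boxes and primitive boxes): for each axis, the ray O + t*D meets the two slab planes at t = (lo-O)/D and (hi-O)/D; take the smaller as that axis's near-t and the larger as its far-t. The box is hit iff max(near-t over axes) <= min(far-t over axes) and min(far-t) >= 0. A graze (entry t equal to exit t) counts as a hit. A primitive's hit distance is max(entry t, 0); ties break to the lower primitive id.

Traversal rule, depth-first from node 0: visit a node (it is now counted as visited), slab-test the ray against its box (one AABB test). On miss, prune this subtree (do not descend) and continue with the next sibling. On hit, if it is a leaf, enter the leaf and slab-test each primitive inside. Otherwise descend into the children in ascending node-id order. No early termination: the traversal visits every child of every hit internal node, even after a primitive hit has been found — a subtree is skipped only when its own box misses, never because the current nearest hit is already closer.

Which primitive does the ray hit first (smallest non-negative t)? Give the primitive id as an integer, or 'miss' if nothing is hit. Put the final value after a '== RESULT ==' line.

Traverse from the root:
N0 x:[7,53/2] y:[-15,23] z:[6,41] -> hit [7,23], descend [1, 7, 15, 16]
  N1 x:[7,20] y:[-15,8] z:[8,41] -> hit [8,8], descend [3, 11, 14, 17]
    N3 x:[7,10] y:[-12,-7] z:[36,41] -> miss, prune
    N11 x:[16,35/2] y:[-15,-14] z:[10,15] -> miss, prune
    N14 x:[17,20] y:[4,8] z:[8,14] -> miss, prune
    N17 x:[39/2,20] y:[-5,1] z:[15,18] -> miss, prune
  N7 x:[43/2,53/2] y:[-13,4] z:[20,36] -> miss, prune
  N15 x:[41/2,51/2] y:[-6,11] z:[6,20] -> miss, prune
  N16 x:[9,39/2] y:[4,23] z:[10,36] -> hit [10,39/2], descend [2, 10, 13, 18]
    N2 x:[19/2,23/2] y:[4,10] z:[34,36] -> miss, prune
    N10 x:[9,12] y:[18,23] z:[28,34] -> miss, prune
    N13 x:[17,39/2] y:[14,20] z:[10,16] -> miss, prune
    N18 x:[11,14] y:[5,8] z:[30,32] -> miss, prune

Summary -> nodes [0, 1, 3, 11, 14, 17, 7, 15, 16, 2, 10, 13, 18]; box-tests=13; leaf-entries=0; first=miss

== RESULT ==
miss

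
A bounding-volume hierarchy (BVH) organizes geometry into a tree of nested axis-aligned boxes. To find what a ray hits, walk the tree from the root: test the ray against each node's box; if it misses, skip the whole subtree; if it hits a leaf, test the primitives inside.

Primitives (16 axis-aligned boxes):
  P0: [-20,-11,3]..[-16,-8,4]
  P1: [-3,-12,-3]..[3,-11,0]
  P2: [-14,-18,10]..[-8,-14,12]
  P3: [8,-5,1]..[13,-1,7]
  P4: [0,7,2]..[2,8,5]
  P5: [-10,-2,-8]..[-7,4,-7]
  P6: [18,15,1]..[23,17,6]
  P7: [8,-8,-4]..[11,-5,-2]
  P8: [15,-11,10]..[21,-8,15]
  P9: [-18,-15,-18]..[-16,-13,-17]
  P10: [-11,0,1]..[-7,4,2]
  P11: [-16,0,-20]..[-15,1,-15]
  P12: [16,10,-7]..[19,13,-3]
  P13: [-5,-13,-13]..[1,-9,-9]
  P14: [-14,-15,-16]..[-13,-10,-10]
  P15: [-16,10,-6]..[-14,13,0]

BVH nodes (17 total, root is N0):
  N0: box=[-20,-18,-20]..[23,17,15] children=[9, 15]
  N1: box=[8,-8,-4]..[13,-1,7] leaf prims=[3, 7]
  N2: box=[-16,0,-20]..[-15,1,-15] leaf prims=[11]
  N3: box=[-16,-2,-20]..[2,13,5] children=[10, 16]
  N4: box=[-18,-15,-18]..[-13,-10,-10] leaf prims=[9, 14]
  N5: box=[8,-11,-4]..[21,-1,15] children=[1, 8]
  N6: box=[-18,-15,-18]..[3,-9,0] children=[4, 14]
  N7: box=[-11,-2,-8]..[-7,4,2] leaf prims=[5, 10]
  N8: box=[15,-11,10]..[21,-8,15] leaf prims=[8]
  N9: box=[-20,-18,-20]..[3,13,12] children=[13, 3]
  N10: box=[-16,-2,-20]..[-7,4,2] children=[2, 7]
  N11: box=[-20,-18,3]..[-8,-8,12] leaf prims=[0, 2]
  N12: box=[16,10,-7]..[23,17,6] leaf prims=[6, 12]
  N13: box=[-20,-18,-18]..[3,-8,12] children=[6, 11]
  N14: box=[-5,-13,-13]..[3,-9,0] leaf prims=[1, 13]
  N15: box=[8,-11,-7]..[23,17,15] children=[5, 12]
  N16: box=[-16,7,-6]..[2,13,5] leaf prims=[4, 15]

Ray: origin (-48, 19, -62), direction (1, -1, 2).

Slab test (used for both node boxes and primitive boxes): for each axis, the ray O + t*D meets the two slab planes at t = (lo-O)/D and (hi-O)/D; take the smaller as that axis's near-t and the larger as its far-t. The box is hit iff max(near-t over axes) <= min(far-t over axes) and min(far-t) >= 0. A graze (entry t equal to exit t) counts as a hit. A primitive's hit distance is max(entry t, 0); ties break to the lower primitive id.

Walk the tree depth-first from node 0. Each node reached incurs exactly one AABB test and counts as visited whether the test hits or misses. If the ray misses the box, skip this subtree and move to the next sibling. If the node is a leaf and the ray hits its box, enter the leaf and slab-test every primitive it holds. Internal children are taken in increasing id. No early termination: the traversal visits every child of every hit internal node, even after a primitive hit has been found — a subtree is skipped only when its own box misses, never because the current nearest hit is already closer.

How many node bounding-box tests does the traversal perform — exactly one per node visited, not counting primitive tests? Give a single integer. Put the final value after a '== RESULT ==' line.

Trace the traversal:
N0 x:[28,71] y:[2,37] z:[21,77/2] -> hit [28,37], descend [9, 15]
  N9 x:[28,51] y:[6,37] z:[21,37] -> hit [28,37], descend [3, 13]
    N3 x:[32,50] y:[6,21] z:[21,67/2] -> miss, prune
    N13 x:[28,51] y:[27,37] z:[22,37] -> hit [28,37], descend [6, 11]
      N6 x:[30,51] y:[28,34] z:[22,31] -> hit [30,31], descend [4, 14]
        N4 x:[30,35] y:[29,34] z:[22,26] -> miss, prune
        N14 x:[43,51] y:[28,32] z:[49/2,31] -> miss, prune
      N11 x:[28,40] y:[27,37] z:[65/2,37] -> hit [65/2,37] leaf, test {P0(miss), P2@t=36}
  N15 x:[56,71] y:[2,30] z:[55/2,77/2] -> miss, prune

9 AABB tests over nodes [0, 9, 3, 13, 6, 4, 14, 11, 15]; 1 leaf entered; closest P2.

== RESULT ==
9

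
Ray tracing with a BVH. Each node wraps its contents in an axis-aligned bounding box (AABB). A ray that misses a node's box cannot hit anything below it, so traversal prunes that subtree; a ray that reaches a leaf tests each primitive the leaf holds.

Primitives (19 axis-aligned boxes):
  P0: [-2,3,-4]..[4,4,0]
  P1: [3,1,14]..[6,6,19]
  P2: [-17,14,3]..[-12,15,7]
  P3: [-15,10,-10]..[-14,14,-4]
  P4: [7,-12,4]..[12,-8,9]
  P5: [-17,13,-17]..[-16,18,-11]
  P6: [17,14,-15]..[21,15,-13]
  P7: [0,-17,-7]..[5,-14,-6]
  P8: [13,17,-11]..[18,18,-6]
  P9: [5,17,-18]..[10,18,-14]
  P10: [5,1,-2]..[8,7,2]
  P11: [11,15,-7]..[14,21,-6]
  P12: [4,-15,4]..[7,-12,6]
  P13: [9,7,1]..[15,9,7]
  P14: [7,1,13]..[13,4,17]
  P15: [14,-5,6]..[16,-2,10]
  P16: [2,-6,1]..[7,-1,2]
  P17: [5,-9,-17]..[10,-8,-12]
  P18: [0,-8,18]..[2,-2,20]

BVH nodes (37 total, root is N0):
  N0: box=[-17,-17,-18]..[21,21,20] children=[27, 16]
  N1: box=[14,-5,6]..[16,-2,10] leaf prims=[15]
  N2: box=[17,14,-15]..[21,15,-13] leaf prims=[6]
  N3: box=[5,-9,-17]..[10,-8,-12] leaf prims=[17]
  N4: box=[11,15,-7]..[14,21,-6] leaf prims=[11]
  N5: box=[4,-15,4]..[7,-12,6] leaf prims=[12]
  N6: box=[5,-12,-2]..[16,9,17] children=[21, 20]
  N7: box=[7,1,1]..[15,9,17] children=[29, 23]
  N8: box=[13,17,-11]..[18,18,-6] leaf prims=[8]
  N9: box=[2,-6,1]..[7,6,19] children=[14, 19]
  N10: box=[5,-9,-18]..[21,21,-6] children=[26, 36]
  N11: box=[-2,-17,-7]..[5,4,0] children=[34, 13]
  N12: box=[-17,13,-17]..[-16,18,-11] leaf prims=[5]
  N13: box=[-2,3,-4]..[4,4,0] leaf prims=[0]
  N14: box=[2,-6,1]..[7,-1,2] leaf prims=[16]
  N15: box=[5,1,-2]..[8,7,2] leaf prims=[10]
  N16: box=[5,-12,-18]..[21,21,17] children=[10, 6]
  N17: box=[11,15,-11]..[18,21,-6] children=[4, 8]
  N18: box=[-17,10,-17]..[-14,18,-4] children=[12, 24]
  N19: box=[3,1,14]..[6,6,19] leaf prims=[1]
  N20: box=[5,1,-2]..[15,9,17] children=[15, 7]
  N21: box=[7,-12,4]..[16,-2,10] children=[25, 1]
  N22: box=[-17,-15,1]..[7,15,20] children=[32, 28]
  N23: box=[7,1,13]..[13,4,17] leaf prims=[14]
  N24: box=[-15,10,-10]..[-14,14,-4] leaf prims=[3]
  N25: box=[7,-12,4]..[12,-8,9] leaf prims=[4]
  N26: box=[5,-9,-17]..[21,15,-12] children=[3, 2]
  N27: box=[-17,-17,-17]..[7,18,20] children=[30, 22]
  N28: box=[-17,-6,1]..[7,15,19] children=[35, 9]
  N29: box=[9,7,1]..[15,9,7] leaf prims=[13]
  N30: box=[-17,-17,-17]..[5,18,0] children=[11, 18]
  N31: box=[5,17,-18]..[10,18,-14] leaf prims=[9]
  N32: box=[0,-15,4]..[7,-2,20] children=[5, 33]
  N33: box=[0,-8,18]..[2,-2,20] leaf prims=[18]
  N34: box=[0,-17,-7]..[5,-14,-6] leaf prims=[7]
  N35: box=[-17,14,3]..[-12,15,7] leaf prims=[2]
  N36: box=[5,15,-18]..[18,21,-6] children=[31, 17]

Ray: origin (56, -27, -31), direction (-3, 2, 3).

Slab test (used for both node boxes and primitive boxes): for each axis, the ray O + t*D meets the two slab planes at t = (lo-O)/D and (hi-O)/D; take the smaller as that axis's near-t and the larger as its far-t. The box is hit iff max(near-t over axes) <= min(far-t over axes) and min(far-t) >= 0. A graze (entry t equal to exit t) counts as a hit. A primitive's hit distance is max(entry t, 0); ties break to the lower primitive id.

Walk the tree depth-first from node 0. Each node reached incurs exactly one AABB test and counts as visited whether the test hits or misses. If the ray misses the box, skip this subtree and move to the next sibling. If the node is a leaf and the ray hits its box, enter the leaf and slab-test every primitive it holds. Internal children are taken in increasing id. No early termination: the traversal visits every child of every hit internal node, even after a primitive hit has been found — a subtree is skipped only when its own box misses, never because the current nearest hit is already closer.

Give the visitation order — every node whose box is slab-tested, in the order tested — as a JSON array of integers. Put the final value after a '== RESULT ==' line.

Traverse from the root:
N0 x:[35/3,73/3] y:[5,24] z:[13/3,17] -> hit [35/3,17], descend [16, 27]
  N16 x:[35/3,17] y:[15/2,24] z:[13/3,16] -> hit [35/3,16], descend [6, 10]
    N6 x:[40/3,17] y:[15/2,18] z:[29/3,16] -> hit [40/3,16], descend [20, 21]
      N20 x:[41/3,17] y:[14,18] z:[29/3,16] -> hit [14,16], descend [7, 15]
        N7 x:[41/3,49/3] y:[14,18] z:[32/3,16] -> hit [14,16], descend [23, 29]
          N23 x:[43/3,49/3] y:[14,31/2] z:[44/3,16] -> hit [44/3,31/2] leaf, test {P14@t=44/3}
          N29 x:[41/3,47/3] y:[17,18] z:[32/3,38/3] -> miss, prune
        N15 x:[16,17] y:[14,17] z:[29/3,11] -> miss, prune
      N21 x:[40/3,49/3] y:[15/2,25/2] z:[35/3,41/3] -> miss, prune
    N10 x:[35/3,17] y:[9,24] z:[13/3,25/3] -> miss, prune
  N27 x:[49/3,73/3] y:[5,45/2] z:[14/3,17] -> hit [49/3,17], descend [22, 30]
    N22 x:[49/3,73/3] y:[6,21] z:[32/3,17] -> hit [49/3,17], descend [28, 32]
      N28 x:[49/3,73/3] y:[21/2,21] z:[32/3,50/3] -> hit [49/3,50/3], descend [9, 35]
        N9 x:[49/3,18] y:[21/2,33/2] z:[32/3,50/3] -> hit [49/3,33/2], descend [14, 19]
          N14 x:[49/3,18] y:[21/2,13] z:[32/3,11] -> miss, prune
          N19 x:[50/3,53/3] y:[14,33/2] z:[15,50/3] -> miss, prune
        N35 x:[68/3,73/3] y:[41/2,21] z:[34/3,38/3] -> miss, prune
      N32 x:[49/3,56/3] y:[6,25/2] z:[35/3,17] -> miss, prune
    N30 x:[17,73/3] y:[5,45/2] z:[14/3,31/3] -> miss, prune

19 AABB tests over nodes [0, 16, 6, 20, 7, 23, 29, 15, 21, 10, 27, 22, 28, 9, 14, 19, 35, 32, 30]; 1 leaf entered; closest P14.

== RESULT ==
[0, 16, 6, 20, 7, 23, 29, 15, 21, 10, 27, 22, 28, 9, 14, 19, 35, 32, 30]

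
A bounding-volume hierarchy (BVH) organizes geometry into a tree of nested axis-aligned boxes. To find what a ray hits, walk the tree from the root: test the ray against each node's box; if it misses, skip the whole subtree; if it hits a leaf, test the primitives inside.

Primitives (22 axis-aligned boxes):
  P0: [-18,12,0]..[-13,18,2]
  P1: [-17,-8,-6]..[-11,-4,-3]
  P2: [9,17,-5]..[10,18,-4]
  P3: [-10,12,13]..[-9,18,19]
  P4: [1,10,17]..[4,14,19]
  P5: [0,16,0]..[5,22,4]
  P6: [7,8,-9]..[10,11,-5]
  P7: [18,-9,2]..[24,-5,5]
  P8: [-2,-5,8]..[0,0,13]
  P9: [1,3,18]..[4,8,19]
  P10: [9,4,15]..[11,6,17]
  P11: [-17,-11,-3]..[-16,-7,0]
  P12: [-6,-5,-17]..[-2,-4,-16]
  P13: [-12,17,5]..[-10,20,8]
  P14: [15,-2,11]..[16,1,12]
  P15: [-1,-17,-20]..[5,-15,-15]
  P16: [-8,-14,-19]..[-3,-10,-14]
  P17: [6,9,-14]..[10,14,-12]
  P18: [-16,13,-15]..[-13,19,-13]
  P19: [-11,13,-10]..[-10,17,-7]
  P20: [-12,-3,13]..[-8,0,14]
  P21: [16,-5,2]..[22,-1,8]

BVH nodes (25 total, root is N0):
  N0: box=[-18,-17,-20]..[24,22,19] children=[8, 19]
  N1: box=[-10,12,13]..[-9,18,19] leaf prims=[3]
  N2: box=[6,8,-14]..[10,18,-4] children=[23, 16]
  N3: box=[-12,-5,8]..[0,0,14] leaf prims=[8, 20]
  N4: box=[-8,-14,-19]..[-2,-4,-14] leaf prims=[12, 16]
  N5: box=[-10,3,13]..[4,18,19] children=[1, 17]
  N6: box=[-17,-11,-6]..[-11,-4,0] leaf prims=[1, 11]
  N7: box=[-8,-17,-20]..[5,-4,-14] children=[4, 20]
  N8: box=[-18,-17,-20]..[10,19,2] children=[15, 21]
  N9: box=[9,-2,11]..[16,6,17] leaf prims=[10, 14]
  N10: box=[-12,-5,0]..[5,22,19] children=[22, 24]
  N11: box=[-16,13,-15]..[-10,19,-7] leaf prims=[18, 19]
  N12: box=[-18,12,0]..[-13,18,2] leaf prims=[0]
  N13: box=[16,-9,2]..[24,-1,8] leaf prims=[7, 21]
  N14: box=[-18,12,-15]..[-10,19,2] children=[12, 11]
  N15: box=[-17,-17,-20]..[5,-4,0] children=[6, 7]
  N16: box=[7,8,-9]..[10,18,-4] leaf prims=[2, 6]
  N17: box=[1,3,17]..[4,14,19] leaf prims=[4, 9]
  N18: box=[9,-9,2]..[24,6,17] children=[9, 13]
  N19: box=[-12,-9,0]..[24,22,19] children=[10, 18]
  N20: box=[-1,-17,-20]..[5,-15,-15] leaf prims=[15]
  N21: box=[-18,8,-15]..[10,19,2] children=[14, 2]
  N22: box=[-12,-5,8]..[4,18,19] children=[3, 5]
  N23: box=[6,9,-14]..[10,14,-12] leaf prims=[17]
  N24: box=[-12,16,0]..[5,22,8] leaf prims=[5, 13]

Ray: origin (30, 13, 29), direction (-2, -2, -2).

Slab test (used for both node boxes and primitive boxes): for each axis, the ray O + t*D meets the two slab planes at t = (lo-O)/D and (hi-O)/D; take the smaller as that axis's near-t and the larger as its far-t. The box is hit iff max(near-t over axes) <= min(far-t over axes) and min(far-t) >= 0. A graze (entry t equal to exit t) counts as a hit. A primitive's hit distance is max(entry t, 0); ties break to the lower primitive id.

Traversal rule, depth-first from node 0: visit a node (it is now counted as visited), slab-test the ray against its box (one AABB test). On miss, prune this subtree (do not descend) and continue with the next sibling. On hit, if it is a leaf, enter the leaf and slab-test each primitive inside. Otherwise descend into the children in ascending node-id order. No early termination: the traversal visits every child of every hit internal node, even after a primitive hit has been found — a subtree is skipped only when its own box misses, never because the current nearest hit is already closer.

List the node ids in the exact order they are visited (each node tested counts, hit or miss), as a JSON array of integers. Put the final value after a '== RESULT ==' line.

Trace the traversal:
N0 x:[3,24] y:[-9/2,15] z:[5,49/2] -> hit [5,15], descend [8, 19]
  N8 x:[10,24] y:[-3,15] z:[27/2,49/2] -> hit [27/2,15], descend [15, 21]
    N15 x:[25/2,47/2] y:[17/2,15] z:[29/2,49/2] -> hit [29/2,15], descend [6, 7]
      N6 x:[41/2,47/2] y:[17/2,12] z:[29/2,35/2] -> miss, prune
      N7 x:[25/2,19] y:[17/2,15] z:[43/2,49/2] -> miss, prune
    N21 x:[10,24] y:[-3,5/2] z:[27/2,22] -> miss, prune
  N19 x:[3,21] y:[-9/2,11] z:[5,29/2] -> hit [5,11], descend [10, 18]
    N10 x:[25/2,21] y:[-9/2,9] z:[5,29/2] -> miss, prune
    N18 x:[3,21/2] y:[7/2,11] z:[6,27/2] -> hit [6,21/2], descend [9, 13]
      N9 x:[7,21/2] y:[7/2,15/2] z:[6,9] -> hit [7,15/2] leaf, test {P10(miss), P14(miss)}
      N13 x:[3,7] y:[7,11] z:[21/2,27/2] -> miss, prune

Visited [0, 8, 15, 6, 7, 21, 19, 10, 18, 9, 13]. Tests: 11 box, 1 leaf. Nearest: miss.

== RESULT ==
[0, 8, 15, 6, 7, 21, 19, 10, 18, 9, 13]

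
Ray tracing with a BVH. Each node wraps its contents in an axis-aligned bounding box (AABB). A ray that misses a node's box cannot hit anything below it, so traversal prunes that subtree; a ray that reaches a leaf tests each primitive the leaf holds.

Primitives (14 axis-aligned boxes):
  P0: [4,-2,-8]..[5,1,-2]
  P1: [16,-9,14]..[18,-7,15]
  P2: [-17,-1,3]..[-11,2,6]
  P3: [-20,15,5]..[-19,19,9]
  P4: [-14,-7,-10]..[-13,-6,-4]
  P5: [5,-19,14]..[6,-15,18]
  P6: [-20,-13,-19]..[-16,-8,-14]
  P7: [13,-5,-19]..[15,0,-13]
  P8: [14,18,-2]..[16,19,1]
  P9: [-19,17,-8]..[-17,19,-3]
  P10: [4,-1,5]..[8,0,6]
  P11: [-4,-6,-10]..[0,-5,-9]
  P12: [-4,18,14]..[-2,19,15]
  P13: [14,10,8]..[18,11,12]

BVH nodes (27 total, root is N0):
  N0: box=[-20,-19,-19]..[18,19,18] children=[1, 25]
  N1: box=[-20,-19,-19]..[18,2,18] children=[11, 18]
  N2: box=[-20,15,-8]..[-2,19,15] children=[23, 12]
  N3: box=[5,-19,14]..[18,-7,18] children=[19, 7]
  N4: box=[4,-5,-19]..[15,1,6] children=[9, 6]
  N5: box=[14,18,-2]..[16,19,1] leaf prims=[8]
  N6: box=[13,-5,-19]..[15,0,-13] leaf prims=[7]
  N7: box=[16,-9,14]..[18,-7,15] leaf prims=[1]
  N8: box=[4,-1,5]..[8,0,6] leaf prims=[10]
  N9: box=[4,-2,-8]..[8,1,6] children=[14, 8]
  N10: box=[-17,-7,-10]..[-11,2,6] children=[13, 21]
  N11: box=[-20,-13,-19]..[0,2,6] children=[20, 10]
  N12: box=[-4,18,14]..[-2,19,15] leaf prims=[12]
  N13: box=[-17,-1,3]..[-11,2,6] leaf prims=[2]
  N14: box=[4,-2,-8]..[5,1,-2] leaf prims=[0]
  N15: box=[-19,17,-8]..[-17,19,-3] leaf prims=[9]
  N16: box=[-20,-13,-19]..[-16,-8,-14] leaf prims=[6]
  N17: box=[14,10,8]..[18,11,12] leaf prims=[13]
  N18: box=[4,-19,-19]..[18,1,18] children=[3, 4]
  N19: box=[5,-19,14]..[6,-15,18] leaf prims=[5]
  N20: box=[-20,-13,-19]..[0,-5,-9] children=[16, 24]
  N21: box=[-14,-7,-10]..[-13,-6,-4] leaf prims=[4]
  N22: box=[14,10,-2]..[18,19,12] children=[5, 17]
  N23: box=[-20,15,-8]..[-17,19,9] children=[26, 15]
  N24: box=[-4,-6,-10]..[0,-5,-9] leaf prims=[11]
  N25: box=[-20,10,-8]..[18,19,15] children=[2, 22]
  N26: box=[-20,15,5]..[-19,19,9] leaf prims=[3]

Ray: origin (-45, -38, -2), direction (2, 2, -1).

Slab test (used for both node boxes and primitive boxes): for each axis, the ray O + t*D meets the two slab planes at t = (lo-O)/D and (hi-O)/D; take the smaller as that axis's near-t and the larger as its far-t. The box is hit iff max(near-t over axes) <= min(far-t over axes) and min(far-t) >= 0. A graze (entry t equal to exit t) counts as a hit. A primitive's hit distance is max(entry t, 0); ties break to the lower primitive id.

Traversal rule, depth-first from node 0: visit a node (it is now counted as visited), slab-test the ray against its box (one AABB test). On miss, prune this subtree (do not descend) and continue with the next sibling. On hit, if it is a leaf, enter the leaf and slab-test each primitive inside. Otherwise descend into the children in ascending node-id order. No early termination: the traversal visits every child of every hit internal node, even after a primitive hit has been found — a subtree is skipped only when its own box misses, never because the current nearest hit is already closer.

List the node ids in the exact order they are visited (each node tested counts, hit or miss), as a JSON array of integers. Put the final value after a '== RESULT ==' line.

Walk:
N0 x:[25/2,63/2] y:[19/2,57/2] z:[-20,17] -> hit [25/2,17], descend [1, 25]
  N1 x:[25/2,63/2] y:[19/2,20] z:[-20,17] -> hit [25/2,17], descend [11, 18]
    N11 x:[25/2,45/2] y:[25/2,20] z:[-8,17] -> hit [25/2,17], descend [10, 20]
      N10 x:[14,17] y:[31/2,20] z:[-8,8] -> miss, prune
      N20 x:[25/2,45/2] y:[25/2,33/2] z:[7,17] -> hit [25/2,33/2], descend [16, 24]
        N16 x:[25/2,29/2] y:[25/2,15] z:[12,17] -> hit [25/2,29/2] leaf, test {P6@t=25/2}
        N24 x:[41/2,45/2] y:[16,33/2] z:[7,8] -> miss, prune
    N18 x:[49/2,63/2] y:[19/2,39/2] z:[-20,17] -> miss, prune
  N25 x:[25/2,63/2] y:[24,57/2] z:[-17,6] -> miss, prune

Visited [0, 1, 11, 10, 20, 16, 24, 18, 25]. Tests: 9 box, 1 leaf. Nearest: P6.

== RESULT ==
[0, 1, 11, 10, 20, 16, 24, 18, 25]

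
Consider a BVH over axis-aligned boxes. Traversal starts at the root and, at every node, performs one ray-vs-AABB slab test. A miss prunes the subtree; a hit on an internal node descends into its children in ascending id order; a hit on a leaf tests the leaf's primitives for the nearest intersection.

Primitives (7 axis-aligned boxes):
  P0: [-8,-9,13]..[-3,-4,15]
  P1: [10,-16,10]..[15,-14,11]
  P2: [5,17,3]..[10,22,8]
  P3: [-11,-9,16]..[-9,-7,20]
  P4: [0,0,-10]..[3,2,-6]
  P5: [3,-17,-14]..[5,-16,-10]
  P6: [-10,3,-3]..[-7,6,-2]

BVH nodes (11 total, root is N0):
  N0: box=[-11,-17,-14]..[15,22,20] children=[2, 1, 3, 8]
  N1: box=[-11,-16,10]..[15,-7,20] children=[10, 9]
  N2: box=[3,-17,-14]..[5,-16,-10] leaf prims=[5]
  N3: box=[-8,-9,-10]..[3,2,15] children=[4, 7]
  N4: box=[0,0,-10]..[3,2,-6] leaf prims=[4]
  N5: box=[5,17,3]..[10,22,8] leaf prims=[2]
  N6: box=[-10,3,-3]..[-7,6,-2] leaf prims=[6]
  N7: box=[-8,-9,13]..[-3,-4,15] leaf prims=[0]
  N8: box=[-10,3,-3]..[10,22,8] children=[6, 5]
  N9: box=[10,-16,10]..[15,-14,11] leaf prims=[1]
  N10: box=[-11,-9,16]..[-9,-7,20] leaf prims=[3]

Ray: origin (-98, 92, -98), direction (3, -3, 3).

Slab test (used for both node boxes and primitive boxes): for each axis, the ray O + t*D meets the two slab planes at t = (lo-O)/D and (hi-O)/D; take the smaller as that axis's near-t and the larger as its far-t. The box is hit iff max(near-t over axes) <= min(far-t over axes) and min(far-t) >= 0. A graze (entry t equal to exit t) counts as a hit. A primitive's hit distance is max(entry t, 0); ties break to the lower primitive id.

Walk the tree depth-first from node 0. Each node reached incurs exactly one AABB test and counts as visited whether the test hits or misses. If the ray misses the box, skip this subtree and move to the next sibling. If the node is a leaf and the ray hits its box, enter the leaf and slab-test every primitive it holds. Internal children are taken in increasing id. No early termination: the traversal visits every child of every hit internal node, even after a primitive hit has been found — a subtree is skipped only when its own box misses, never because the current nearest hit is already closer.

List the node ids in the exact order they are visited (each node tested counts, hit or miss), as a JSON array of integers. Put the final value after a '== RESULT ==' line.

Trace the traversal:
N0 x:[29,113/3] y:[70/3,109/3] z:[28,118/3] -> hit [29,109/3], descend [1, 2, 3, 8]
  N1 x:[29,113/3] y:[33,36] z:[36,118/3] -> hit [36,36], descend [9, 10]
    N9 x:[36,113/3] y:[106/3,36] z:[36,109/3] -> hit [36,36] leaf, test {P1@t=36}
    N10 x:[29,89/3] y:[33,101/3] z:[38,118/3] -> miss, prune
  N2 x:[101/3,103/3] y:[36,109/3] z:[28,88/3] -> miss, prune
  N3 x:[30,101/3] y:[30,101/3] z:[88/3,113/3] -> hit [30,101/3], descend [4, 7]
    N4 x:[98/3,101/3] y:[30,92/3] z:[88/3,92/3] -> miss, prune
    N7 x:[30,95/3] y:[32,101/3] z:[37,113/3] -> miss, prune
  N8 x:[88/3,36] y:[70/3,89/3] z:[95/3,106/3] -> miss, prune

order=[0, 1, 9, 10, 2, 3, 4, 7, 8]  |boxes|=9  |leaves|=1  hit=P1

== RESULT ==
[0, 1, 9, 10, 2, 3, 4, 7, 8]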